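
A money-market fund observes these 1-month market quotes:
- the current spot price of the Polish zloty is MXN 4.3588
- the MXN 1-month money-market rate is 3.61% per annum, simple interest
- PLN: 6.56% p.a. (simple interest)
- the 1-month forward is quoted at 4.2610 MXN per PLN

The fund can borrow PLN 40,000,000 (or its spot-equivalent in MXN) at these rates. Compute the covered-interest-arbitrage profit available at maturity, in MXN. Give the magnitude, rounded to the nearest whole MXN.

T = 1/12 years.
Invest the PLN and cover forward: 40,000,000 × 1.00546666667 × 4.2610 = MXN 171,371,738.67.
Convert at spot and invest in MXN: 40,000,000 × 4.3588 × 1.00300833333 = MXN 174,876,508.93.
The quoted forward undervalues PLN, so borrow PLN, convert to MXN at spot, deposit the MXN at 3.61%, and buy PLN forward at 4.2610 to cover the loan.
The gap between the two covered legs is MXN 3,504,770.

MXN 3,504,770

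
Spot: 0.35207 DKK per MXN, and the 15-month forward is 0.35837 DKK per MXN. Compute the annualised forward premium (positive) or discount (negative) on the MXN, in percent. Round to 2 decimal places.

T = 15/12 years.
(F − S)/S = (0.35837 − 0.35207)/0.35207 = 0.0178942.
×(1/T) gives 1.43% p.a.

+1.43%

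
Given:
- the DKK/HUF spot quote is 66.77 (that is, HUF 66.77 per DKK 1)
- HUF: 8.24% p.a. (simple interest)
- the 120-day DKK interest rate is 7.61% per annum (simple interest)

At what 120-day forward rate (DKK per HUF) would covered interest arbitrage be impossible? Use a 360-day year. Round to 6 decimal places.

T = 120/360 years.
HUF growth factor: 1 + 0.0824×120/360 = 1.0274667.
DKK accumulates by 1 + 0.0761×120/360 = 1.0253667.
So F = 66.77 × 1.0274667 / 1.0253667 = 66.90675 (HUF/DKK).
Invert for DKK per HUF: 1 / 66.90675 = 0.014946.

0.014946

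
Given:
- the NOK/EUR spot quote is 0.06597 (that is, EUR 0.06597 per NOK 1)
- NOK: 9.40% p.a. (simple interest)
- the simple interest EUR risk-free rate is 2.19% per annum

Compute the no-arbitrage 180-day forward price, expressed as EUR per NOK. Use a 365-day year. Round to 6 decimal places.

0.063728

T = 180/365 years.
EUR growth factor: 1 + 0.0219×180/365 = 1.010800.
Growth of 1 NOK over T: 1 + 0.0940×180/365 = 1.0463562.
CIP: F = S · (grow EUR)/(grow NOK) = 0.06597 × 1.010800/1.0463562 = 0.06372828 EUR per NOK.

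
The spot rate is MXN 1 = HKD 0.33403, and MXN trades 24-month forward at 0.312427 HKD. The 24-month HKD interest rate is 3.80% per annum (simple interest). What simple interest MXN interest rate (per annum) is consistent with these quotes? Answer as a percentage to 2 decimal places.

T = 2 years.
CIP gives F = S · g_HKD/g_MXN, so g_HKD/g_MXN = 0.312427/0.33403 = 0.9353262.
The HKD side grows by 1 + 0.0380×2 = 1.076000.
Hence g_MXN = 1.1504008.
(1.1504008 − 1)/T = 0.075200, i.e. 7.52%.

7.52%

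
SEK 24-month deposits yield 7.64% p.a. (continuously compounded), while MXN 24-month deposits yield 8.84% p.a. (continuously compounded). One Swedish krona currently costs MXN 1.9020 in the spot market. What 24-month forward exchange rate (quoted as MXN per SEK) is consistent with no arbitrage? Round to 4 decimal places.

1.9482

T = 2 years.
MXN growth factor: e^(0.0884×2) = 1.1933924.
SEK accumulates by e^(0.0764×2) = 1.1650919.
Forward (MXN per SEK) = 1.902 × 1.1933924 / 1.1650919 = 1.948200.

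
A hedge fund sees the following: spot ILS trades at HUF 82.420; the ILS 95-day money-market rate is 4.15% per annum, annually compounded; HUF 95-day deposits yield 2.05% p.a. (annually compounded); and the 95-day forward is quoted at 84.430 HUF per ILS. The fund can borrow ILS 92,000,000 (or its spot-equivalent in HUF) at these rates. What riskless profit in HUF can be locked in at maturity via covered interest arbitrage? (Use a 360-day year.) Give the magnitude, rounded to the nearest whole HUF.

T = 95/360 years.
Invest the ILS and cover forward: 92,000,000 × 1.01078802072 × 84.430 = HUF 7,851,356,598.22.
Convert at spot and invest in HUF: 92,000,000 × 82.420 × 1.00536938266 = HUF 7,623,354,095.73.
The quoted forward overvalues ILS, so borrow HUF, buy ILS at spot, deposit the ILS at 4.15%, and sell the proceeds forward at 84.430.
Arbitrage profit = |7,851,356,598.22 − 7,623,354,095.73| = HUF 228,002,502.

HUF 228,002,502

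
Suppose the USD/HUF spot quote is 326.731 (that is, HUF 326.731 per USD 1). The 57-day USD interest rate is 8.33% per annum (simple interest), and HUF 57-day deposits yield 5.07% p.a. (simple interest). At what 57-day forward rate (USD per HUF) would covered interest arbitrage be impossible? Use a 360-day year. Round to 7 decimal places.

0.0030763

T = 57/360 years.
HUF growth factor: 1 + 0.0507×57/360 = 1.0080275.
USD growth factor: 1 + 0.0833×57/360 = 1.0131892.
So F = 326.731 × 1.0080275 / 1.0131892 = 325.0665 (HUF/USD).
Quoted the other way: 1/325.0665 = 0.0030763 USD per HUF.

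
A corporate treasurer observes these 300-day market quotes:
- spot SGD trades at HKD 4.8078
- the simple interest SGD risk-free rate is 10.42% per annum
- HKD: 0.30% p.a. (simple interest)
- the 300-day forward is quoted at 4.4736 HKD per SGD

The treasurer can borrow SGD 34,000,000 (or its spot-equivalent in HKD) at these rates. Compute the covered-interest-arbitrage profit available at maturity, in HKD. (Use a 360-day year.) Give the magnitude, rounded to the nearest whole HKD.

HKD 1,436,095

T = 300/360 years.
Route A — deposit SGD, sell forward: 34,000,000 × 1.08683333333 × 4.4736 = HKD 165,309,958.40.
Route B — convert at spot, deposit HKD: 34,000,000 × 4.8078 × 1.002500 = HKD 163,873,863.00.
The quoted forward overvalues SGD, so borrow HKD, buy SGD at spot, deposit the SGD at 10.42%, and sell the proceeds forward at 4.4736.
Arbitrage profit = |165,309,958.40 − 163,873,863.00| = HKD 1,436,095.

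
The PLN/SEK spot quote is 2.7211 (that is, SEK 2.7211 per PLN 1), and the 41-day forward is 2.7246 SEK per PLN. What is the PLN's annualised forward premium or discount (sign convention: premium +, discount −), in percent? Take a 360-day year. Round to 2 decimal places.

+1.13%

T = 41/360 years.
(F − S)/S = (2.7246 − 2.7211)/2.7211 = 0.0012862.
×(1/T) gives 1.13% p.a.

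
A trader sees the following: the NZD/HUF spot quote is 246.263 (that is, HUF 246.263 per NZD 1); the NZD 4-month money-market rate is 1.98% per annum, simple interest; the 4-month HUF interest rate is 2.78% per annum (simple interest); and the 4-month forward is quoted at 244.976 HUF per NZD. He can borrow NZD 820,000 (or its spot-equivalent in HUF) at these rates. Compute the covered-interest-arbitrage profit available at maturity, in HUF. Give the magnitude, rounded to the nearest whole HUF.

T = 4/12 years.
Route A — deposit NZD, sell forward: 820,000 × 1.006600 × 244.976 = HUF 202,206,130.11.
Route B — convert at spot, deposit HUF: 820,000 × 246.263 × 1.00926666667 = HUF 203,806,930.45.
The quoted forward undervalues NZD, so borrow NZD, convert to HUF at spot, deposit the HUF at 2.78%, and buy NZD forward at 244.976 to cover the loan.
The gap between the two covered legs is HUF 1,600,800.

HUF 1,600,800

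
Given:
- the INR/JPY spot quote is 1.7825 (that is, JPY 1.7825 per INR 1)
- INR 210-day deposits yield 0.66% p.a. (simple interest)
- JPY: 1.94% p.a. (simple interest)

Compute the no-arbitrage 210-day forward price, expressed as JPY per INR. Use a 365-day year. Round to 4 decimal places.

T = 210/365 years.
Growth of 1 JPY over T: 1 + 0.0194×210/365 = 1.0111616.
INR accumulates by 1 + 0.0066×210/365 = 1.0037973.
So F = 1.7825 × 1.0111616 / 1.0037973 = 1.795577 (JPY/INR).

1.7956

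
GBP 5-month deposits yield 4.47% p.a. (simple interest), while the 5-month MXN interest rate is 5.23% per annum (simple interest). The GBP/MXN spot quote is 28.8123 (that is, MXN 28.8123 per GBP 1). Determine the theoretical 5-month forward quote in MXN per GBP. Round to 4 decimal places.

28.9019

T = 5/12 years.
Growth of 1 MXN over T: 1 + 0.0523×5/12 = 1.02179167.
GBP growth factor: 1 + 0.0447×5/12 = 1.018625.
Forward (MXN per GBP) = 28.8123 × 1.02179167 / 1.018625 = 28.901871.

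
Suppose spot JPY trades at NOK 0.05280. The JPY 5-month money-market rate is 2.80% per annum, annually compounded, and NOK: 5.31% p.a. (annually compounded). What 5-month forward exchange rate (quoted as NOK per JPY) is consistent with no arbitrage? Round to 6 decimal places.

T = 5/12 years.
NOK accumulates by (1 + 0.0531)^(5/12) = 1.0217916.
JPY growth factor: (1 + 0.0280)^(5/12) = 1.0115728.
Forward (NOK per JPY) = 0.0528 × 1.0217916 / 1.0115728 = 0.05333338.

0.053333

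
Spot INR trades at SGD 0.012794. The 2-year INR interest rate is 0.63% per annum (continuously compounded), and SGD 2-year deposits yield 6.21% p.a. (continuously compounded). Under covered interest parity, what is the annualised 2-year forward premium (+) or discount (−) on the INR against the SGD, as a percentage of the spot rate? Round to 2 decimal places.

+5.90%

T = 2 years.
CIP forward (SGD per INR) = 0.012794 × 1.1322423/1.0126797 = 0.014304531.
(F − S)/S ÷ T = (0.014304531 − 0.012794)/0.012794/2 = 0.059033 → 5.90%.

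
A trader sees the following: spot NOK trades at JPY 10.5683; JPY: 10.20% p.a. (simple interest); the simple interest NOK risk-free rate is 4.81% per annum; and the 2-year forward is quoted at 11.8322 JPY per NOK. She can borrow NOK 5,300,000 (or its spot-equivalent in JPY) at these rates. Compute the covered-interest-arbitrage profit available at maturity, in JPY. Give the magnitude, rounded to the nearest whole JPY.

JPY 1,304,990

T = 2 years.
Keep in NOK, deliver into the forward: 5,300,000·1.096200·11.8322 = JPY 68,743,425.49.
Swap to JPY now, deposit: 5,300,000·10.5683·1.204000 = JPY 67,438,435.96.
The quoted forward overvalues NOK, so borrow JPY, buy NOK at spot, deposit the NOK at 4.81%, and sell the proceeds forward at 11.8322.
Arbitrage profit = |68,743,425.49 − 67,438,435.96| = JPY 1,304,990.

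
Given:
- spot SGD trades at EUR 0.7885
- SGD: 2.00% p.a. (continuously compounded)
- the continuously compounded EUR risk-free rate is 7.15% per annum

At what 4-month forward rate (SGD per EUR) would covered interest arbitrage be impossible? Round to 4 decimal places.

1.2466

T = 4/12 years.
EUR accumulates by e^(0.0715×4/12) = 1.0241196.
Growth of 1 SGD over T: e^(0.0200×4/12) = 1.0066889.
So F = 0.7885 × 1.0241196 / 1.0066889 = 0.8021528 (EUR/SGD).
Invert for SGD per EUR: 1 / 0.8021528 = 1.2466.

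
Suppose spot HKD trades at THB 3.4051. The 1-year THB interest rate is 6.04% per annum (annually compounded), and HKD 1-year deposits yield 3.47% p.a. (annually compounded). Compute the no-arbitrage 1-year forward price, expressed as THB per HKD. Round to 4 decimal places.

3.4897

T = 1 year.
THB accumulates by (1 + 0.0604)^1 = 1.060400.
HKD growth factor: (1 + 0.0347)^1 = 1.034700.
Forward (THB per HKD) = 3.4051 × 1.060400 / 1.034700 = 3.489676.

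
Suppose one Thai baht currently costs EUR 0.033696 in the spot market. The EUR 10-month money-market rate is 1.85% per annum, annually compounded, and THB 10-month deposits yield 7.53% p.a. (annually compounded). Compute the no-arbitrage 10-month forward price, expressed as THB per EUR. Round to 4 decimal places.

31.0500

T = 10/12 years.
EUR growth factor: (1 + 0.0185)^(10/12) = 1.01539307.
THB growth factor: (1 + 0.0753)^(10/12) = 1.06236733.
So F = 0.033696 × 1.01539307 / 1.06236733 = 0.032206078 (EUR/THB).
Invert for THB per EUR: 1 / 0.032206078 = 31.0500.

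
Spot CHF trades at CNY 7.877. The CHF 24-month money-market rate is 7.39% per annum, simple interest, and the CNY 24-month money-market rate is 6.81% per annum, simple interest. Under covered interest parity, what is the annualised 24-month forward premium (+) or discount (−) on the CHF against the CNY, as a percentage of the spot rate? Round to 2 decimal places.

-0.51%

T = 2 years.
No-arbitrage forward: 7.877 × 1.136200 / 1.147800 = 7.797393 CNY/CHF.
(F − S)/S ÷ T = (7.797393 − 7.877)/7.877/2 = -0.005053 → -0.51%.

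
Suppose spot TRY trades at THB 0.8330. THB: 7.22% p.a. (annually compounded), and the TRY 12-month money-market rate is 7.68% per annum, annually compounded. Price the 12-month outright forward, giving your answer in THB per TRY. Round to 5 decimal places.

T = 1 year.
THB accumulates by (1 + 0.0722)^1 = 1.072200.
Growth of 1 TRY over T: (1 + 0.0768)^1 = 1.076800.
So F = 0.833 × 1.072200 / 1.076800 = 0.8294415 (THB/TRY).

0.82944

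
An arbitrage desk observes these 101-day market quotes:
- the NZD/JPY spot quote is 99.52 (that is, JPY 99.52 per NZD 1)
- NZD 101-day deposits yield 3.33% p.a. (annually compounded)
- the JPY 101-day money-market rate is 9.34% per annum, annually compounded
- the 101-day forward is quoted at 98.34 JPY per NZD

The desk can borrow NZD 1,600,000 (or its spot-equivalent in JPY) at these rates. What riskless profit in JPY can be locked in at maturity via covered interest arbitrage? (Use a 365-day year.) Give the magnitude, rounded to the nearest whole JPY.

JPY 4,438,633

T = 101/365 years.
Invest the NZD and cover forward: 1,600,000 × 1.00910562817 × 98.34 = JPY 158,776,715.96.
Convert at spot and invest in JPY: 1,600,000 × 99.52 × 1.0250160049 = JPY 163,215,348.49.
The quoted forward undervalues NZD, so borrow NZD, convert to JPY at spot, deposit the JPY at 9.34%, and buy NZD forward at 98.34 to cover the loan.
Arbitrage profit = |158,776,715.96 − 163,215,348.49| = JPY 4,438,633.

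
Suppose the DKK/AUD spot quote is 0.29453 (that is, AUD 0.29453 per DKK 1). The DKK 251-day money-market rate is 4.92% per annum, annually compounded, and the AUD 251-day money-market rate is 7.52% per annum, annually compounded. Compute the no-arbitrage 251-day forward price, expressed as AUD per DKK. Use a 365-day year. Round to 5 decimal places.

0.29953

T = 251/365 years.
AUD accumulates by (1 + 0.0752)^(251/365) = 1.0511247.
Growth of 1 DKK over T: (1 + 0.0492)^(251/365) = 1.0335789.
Forward (AUD per DKK) = 0.29453 × 1.0511247 / 1.0335789 = 0.2995299.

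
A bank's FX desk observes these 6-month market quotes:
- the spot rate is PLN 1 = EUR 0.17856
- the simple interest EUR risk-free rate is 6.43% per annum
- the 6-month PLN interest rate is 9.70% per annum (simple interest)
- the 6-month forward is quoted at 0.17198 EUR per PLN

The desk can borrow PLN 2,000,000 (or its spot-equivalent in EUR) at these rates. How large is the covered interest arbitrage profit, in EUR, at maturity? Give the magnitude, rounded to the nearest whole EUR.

T = 6/12 years.
Route A — deposit PLN, sell forward: 2,000,000 × 1.048500 × 0.17198 = EUR 360,642.06.
Route B — convert at spot, deposit EUR: 2,000,000 × 0.17856 × 1.032150 = EUR 368,601.41.
The quoted forward undervalues PLN, so borrow PLN, convert to EUR at spot, deposit the EUR at 6.43%, and buy PLN forward at 0.17198 to cover the loan.
Arbitrage profit = |360,642.06 − 368,601.41| = EUR 7,959.

EUR 7,959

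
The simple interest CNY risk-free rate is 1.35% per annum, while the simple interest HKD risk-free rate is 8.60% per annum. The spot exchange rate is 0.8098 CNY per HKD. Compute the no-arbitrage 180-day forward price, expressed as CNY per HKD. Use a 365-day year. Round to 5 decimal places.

T = 180/365 years.
Growth of 1 CNY over T: 1 + 0.0135×180/365 = 1.0066575.
HKD growth factor: 1 + 0.0860×180/365 = 1.042411.
CIP: F = S · (grow CNY)/(grow HKD) = 0.8098 × 1.0066575/1.042411 = 0.7820248 CNY per HKD.

0.78202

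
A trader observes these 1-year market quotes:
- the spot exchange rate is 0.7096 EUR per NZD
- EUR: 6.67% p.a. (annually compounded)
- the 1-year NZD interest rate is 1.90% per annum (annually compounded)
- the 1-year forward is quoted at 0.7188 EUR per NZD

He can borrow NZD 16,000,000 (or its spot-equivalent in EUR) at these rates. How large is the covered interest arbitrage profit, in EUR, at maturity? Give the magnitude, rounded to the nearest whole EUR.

T = 1 year.
Route A — deposit NZD, sell forward: 16,000,000 × 1.019000 × 0.7188 = EUR 11,719,315.20.
Route B — convert at spot, deposit EUR: 16,000,000 × 0.7096 × 1.066700 = EUR 12,110,885.12.
The quoted forward undervalues NZD, so borrow NZD, convert to EUR at spot, deposit the EUR at 6.67%, and buy NZD forward at 0.7188 to cover the loan.
Arbitrage profit = |11,719,315.20 − 12,110,885.12| = EUR 391,570.

EUR 391,570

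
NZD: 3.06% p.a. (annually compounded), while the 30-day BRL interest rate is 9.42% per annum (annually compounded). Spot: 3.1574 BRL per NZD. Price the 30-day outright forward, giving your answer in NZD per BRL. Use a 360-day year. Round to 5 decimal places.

T = 30/360 years.
BRL accumulates by (1 + 0.0942)^(30/360) = 1.0075302.
NZD accumulates by (1 + 0.0306)^(30/360) = 1.0025149.
CIP: F = S · (grow BRL)/(grow NZD) = 3.1574 × 1.0075302/1.0025149 = 3.173196 BRL per NZD.
Invert for NZD per BRL: 1 / 3.173196 = 0.31514.

0.31514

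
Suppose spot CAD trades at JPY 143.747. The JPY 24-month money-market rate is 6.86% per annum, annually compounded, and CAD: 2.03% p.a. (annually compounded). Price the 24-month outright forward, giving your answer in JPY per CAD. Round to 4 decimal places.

157.6788

T = 2 years.
JPY growth factor: (1 + 0.0686)^2 = 1.14190596.
CAD growth factor: (1 + 0.0203)^2 = 1.04101209.
CIP: F = S · (grow JPY)/(grow CAD) = 143.747 × 1.14190596/1.04101209 = 157.678818 JPY per CAD.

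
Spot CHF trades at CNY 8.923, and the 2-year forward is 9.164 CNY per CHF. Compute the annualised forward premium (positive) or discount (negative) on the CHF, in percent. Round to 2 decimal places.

+1.35%

T = 2 years.
Period premium: (9.164 − 8.923)/8.923 = 0.0270089.
Per annum: 0.0270089 / 2 = 0.013504 = 1.35%.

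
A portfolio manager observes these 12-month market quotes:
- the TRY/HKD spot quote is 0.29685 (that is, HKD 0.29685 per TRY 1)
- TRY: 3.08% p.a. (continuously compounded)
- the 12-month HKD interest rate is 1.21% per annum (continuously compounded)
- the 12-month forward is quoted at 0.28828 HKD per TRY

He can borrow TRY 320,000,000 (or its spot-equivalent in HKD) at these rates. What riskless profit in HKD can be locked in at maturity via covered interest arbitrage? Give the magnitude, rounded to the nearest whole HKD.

T = 1 year.
Route A — deposit TRY, sell forward: 320,000,000 × 1.0312792274 × 0.28828 = HKD 95,135,096.22.
Route B — convert at spot, deposit HKD: 320,000,000 × 0.29685 × 1.0121735012 = HKD 96,148,385.23.
The quoted forward undervalues TRY, so borrow TRY, convert to HKD at spot, deposit the HKD at 1.21%, and buy TRY forward at 0.28828 to cover the loan.
Profit = 96,148,385.23 − 95,135,096.22 = HKD 1,013,289.

HKD 1,013,289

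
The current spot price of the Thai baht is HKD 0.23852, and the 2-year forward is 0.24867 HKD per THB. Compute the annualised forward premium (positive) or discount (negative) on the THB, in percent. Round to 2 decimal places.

T = 2 years.
THB trades forward at +4.25541% vs spot over the period.
Annualise by dividing by T: 0.0425541 / 2 = 0.021277 → 2.13%.

+2.13%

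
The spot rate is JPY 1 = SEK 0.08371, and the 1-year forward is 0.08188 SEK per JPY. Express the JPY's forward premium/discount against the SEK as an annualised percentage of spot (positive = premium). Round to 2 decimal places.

T = 1 year.
Period premium: (0.08188 − 0.08371)/0.08371 = -0.0218612.
×(1/T) gives -2.19% p.a.

-2.19%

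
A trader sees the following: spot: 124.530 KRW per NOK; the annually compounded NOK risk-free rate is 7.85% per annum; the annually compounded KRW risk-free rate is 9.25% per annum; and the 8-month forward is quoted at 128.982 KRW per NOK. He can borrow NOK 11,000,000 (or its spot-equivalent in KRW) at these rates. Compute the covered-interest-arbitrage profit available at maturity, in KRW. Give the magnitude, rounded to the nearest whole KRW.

T = 8/12 years.
Keep in NOK, deliver into the forward: 11,000,000·1.051671487419·128.982 = KRW 1,492,113,609.69.
Swap to KRW now, deposit: 11,000,000·124.530·1.060753069346 = KRW 1,453,051,376.98.
The quoted forward overvalues NOK, so borrow KRW, buy NOK at spot, deposit the NOK at 7.85%, and sell the proceeds forward at 128.982.
Profit = 1,492,113,609.69 − 1,453,051,376.98 = KRW 39,062,233.

KRW 39,062,233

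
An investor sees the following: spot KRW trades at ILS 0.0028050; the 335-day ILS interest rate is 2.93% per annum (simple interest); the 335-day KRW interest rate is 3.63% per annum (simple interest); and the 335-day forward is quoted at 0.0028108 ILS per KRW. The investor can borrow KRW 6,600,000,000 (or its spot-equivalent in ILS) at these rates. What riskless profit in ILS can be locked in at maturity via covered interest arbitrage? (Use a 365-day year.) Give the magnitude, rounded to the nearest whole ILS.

ILS 158,495

T = 335/365 years.
Invest the KRW and cover forward: 6,600,000,000 × 1.0333164384 × 0.0028108 = ILS 19,169,342.58.
Convert at spot and invest in ILS: 6,600,000,000 × 0.0028050 × 1.0268917808 = ILS 19,010,847.54.
The quoted forward overvalues KRW, so borrow ILS, buy KRW at spot, deposit the KRW at 3.63%, and sell the proceeds forward at 0.0028108.
The gap between the two covered legs is ILS 158,495.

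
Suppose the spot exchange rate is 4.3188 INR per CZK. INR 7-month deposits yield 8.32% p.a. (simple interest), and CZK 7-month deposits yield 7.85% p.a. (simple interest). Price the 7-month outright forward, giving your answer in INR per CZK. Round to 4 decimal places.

4.3301

T = 7/12 years.
INR growth factor: 1 + 0.0832×7/12 = 1.0485333.
CZK growth factor: 1 + 0.0785×7/12 = 1.0457917.
Forward (INR per CZK) = 4.3188 × 1.0485333 / 1.0457917 = 4.330122.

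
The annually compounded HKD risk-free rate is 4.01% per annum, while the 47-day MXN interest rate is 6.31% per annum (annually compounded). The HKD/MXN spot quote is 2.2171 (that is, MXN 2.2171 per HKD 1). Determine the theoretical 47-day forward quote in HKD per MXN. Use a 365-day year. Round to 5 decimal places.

0.44977

T = 47/365 years.
MXN accumulates by (1 + 0.0631)^(47/365) = 1.0079103.
HKD growth factor: (1 + 0.0401)^(47/365) = 1.0050756.
Forward (MXN per HKD) = 2.2171 × 1.0079103 / 1.0050756 = 2.223353.
Invert for HKD per MXN: 1 / 2.223353 = 0.44977.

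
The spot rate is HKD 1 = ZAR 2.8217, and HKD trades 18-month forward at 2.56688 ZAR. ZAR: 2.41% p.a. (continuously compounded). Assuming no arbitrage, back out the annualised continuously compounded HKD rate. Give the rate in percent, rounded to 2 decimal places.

T = 18/12 years.
CIP gives F = S · g_ZAR/g_HKD, so g_ZAR/g_HKD = 2.56688/2.8217 = 0.9096927.
ZAR growth factor: e^(0.0241×18/12) = 1.0368114.
That pins the HKD growth at 1.1397381.
r = ln(1.1397381)/(18/12) = 0.087199 → 8.72%.

8.72%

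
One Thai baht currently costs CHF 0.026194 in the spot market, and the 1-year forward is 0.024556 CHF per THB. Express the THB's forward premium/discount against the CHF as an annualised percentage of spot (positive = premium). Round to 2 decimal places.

-6.25%

T = 1 year.
THB trades forward at -6.25334% vs spot over the period.
Annualise by dividing by T: -0.0625334 / 1 = -0.062533 → -6.25%.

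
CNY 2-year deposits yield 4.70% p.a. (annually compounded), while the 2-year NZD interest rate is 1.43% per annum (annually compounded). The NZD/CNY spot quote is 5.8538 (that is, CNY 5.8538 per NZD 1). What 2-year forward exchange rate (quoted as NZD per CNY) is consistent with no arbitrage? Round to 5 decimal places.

0.16033

T = 2 years.
CNY growth factor: (1 + 0.0470)^2 = 1.096209.
NZD growth factor: (1 + 0.0143)^2 = 1.0288045.
CIP: F = S · (grow CNY)/(grow NZD) = 5.8538 × 1.096209/1.0288045 = 6.237325 CNY per NZD.
Quoted the other way: 1/6.237325 = 0.16033 NZD per CNY.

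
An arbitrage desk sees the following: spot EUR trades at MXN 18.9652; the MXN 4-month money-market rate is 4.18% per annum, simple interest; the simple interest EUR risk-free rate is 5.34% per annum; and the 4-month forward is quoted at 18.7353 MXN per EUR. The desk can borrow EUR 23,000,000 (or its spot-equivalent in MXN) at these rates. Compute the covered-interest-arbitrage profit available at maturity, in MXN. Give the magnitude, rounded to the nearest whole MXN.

MXN 3,695,183

T = 4/12 years.
Keep in EUR, deliver into the forward: 23,000,000·1.017800·18.7353 = MXN 438,582,131.82.
Swap to MXN now, deposit: 23,000,000·18.9652·1.01393333333 = MXN 442,277,314.43.
The quoted forward undervalues EUR, so borrow EUR, convert to MXN at spot, deposit the MXN at 4.18%, and buy EUR forward at 18.7353 to cover the loan.
Arbitrage profit = |438,582,131.82 − 442,277,314.43| = MXN 3,695,183.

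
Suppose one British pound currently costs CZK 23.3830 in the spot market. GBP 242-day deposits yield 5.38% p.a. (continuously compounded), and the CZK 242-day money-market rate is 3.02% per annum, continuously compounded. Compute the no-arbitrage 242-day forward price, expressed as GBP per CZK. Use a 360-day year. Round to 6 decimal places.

0.043450

T = 242/360 years.
CZK accumulates by e^(0.0302×242/360) = 1.0205086.
Growth of 1 GBP over T: e^(0.0538×242/360) = 1.0368275.
Forward (CZK per GBP) = 23.383 × 1.0205086 / 1.0368275 = 23.01497.
Invert for GBP per CZK: 1 / 23.01497 = 0.043450.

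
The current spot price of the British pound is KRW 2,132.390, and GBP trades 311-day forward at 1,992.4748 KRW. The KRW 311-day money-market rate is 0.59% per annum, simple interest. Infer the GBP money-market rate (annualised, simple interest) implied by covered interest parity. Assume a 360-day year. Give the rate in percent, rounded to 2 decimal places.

T = 311/360 years.
By CIP, F/S equals the KRW-to-GBP growth ratio: 1992.4748/2132.39 = 0.9343857.
KRW growth factor: 1 + 0.0059×311/360 = 1.0050969.
Hence g_GBP = 1.0756767.
(1.0756767 − 1)/T = 0.087600, i.e. 8.76%.

8.76%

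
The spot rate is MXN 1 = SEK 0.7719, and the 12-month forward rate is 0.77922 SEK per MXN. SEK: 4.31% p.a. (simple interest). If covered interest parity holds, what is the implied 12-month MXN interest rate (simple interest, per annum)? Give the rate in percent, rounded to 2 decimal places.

3.33%

T = 1 year.
CIP gives F = S · g_SEK/g_MXN, so g_SEK/g_MXN = 0.77922/0.7719 = 1.0094831.
SEK growth factor: 1 + 0.0431×1 = 1.043100.
Hence g_MXN = 1.0333011.
r = (1.0333011 − 1)/1 = 0.033301 → 3.33%.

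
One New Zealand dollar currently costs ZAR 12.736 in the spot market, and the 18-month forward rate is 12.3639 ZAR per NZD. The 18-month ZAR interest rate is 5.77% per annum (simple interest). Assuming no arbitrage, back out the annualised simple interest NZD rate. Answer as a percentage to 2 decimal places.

T = 18/12 years.
By CIP, F/S equals the ZAR-to-NZD growth ratio: 12.3639/12.736 = 0.9707836.
The ZAR side grows by 1 + 0.0577×18/12 = 1.086550.
That pins the NZD growth at 1.1192505.
r = (1.1192505 − 1)/(18/12) = 0.079500 → 7.95%.

7.95%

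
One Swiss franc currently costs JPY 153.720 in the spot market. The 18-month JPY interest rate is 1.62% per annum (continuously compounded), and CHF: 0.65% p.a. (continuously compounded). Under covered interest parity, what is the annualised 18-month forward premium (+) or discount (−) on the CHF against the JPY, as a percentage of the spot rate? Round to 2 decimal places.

+0.98%

T = 18/12 years.
No-arbitrage forward: 153.72 × 1.0245977 / 1.0097977 = 155.972982 JPY/CHF.
(F − S)/S ÷ T = (155.972982 − 153.72)/153.72/(18/12) = 0.009771 → 0.98%.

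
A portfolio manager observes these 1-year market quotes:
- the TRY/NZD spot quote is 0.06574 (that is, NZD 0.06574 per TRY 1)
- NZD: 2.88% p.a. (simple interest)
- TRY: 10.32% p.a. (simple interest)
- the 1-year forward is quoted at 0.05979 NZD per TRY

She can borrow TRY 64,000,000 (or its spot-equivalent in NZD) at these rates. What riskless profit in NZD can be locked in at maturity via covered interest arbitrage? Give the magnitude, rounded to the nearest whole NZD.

T = 1 year.
Invest the TRY and cover forward: 64,000,000 × 1.103200 × 0.05979 = NZD 4,221,460.99.
Convert at spot and invest in NZD: 64,000,000 × 0.06574 × 1.028800 = NZD 4,328,531.97.
The quoted forward undervalues TRY, so borrow TRY, convert to NZD at spot, deposit the NZD at 2.88%, and buy TRY forward at 0.05979 to cover the loan.
Arbitrage profit = |4,221,460.99 − 4,328,531.97| = NZD 107,071.

NZD 107,071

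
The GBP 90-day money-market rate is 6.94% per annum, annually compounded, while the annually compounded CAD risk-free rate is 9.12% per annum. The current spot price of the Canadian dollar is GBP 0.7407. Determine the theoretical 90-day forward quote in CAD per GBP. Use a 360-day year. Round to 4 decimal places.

T = 90/360 years.
Growth of 1 GBP over T: (1 + 0.0694)^(90/360) = 1.0169159.
CAD growth factor: (1 + 0.0912)^(90/360) = 1.0220593.
CIP: F = S · (grow GBP)/(grow CAD) = 0.7407 × 1.0169159/1.0220593 = 0.7369725 GBP per CAD.
Quoted the other way: 1/0.7369725 = 1.3569 CAD per GBP.

1.3569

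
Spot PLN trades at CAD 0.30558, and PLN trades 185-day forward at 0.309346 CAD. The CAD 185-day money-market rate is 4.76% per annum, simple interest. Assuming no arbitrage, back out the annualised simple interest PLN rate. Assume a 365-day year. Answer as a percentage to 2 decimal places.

T = 185/365 years.
F/S = 0.309346/0.30558 = 1.0123241 = (growth of CAD) / (growth of PLN).
The CAD side grows by 1 + 0.0476×185/365 = 1.024126.
So the PLN growth factor = 1.0116582.
r = (1.0116582 − 1)/(185/365) = 0.023001 → 2.30%.

2.30%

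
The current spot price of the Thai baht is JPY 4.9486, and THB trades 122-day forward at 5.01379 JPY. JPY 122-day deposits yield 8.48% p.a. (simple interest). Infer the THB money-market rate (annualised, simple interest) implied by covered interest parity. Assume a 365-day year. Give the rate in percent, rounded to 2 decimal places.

4.48%

T = 122/365 years.
F/S = 5.01379/4.9486 = 1.0131734 = (growth of JPY) / (growth of THB).
JPY growth factor: 1 + 0.0848×122/365 = 1.0283441.
So the THB growth factor = 1.0149734.
(1.0149734 − 1)/T = 0.044797, i.e. 4.48%.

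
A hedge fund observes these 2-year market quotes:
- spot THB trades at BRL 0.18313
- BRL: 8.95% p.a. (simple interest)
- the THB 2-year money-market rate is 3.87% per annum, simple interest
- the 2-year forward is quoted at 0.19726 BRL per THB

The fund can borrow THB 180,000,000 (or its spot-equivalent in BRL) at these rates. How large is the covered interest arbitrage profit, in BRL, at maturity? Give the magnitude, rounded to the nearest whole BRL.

BRL 608,822

T = 2 years.
Route A — deposit THB, sell forward: 180,000,000 × 1.077400 × 0.19726 = BRL 38,255,026.32.
Route B — convert at spot, deposit BRL: 180,000,000 × 0.18313 × 1.179000 = BRL 38,863,848.60.
The quoted forward undervalues THB, so borrow THB, convert to BRL at spot, deposit the BRL at 8.95%, and buy THB forward at 0.19726 to cover the loan.
The gap between the two covered legs is BRL 608,822.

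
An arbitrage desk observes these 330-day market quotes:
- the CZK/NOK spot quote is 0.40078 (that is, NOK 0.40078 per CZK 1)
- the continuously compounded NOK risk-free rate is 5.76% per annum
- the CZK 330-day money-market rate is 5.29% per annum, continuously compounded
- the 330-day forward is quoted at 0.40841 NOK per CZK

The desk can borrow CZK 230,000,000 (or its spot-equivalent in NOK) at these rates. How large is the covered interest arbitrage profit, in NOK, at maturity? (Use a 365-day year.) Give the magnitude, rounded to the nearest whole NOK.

NOK 1,429,109

T = 330/365 years.
Invest the CZK and cover forward: 230,000,000 × 1.0489895812 × 0.40841 = NOK 98,536,102.02.
Convert at spot and invest in NOK: 230,000,000 × 0.40078 × 1.0534565525 = NOK 97,106,992.94.
The quoted forward overvalues CZK, so borrow NOK, buy CZK at spot, deposit the CZK at 5.29%, and sell the proceeds forward at 0.40841.
Arbitrage profit = |98,536,102.02 − 97,106,992.94| = NOK 1,429,109.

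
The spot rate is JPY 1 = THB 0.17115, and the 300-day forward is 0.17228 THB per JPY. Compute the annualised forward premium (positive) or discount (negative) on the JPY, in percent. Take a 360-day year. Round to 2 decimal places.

+0.79%

T = 300/360 years.
(F − S)/S = (0.17228 − 0.17115)/0.17115 = 0.0066024.
Annualise by dividing by T: 0.0066024 / (300/360) = 0.007923 → 0.79%.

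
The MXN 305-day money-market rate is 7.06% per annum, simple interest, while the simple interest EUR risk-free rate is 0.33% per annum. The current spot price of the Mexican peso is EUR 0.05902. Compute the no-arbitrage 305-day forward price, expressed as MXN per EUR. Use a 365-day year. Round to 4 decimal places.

T = 305/365 years.
EUR growth factor: 1 + 0.0033×305/365 = 1.00275753.
Growth of 1 MXN over T: 1 + 0.0706×305/365 = 1.05899452.
CIP: F = S · (grow EUR)/(grow MXN) = 0.05902 × 1.00275753/1.05899452 = 0.055885794 EUR per MXN.
Quoted the other way: 1/0.055885794 = 17.8936 MXN per EUR.

17.8936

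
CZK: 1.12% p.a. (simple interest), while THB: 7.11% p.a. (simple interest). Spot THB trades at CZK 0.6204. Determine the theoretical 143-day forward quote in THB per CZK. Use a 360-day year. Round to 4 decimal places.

T = 143/360 years.
Growth of 1 CZK over T: 1 + 0.0112×143/360 = 1.0044489.
THB accumulates by 1 + 0.0711×143/360 = 1.0282425.
CIP: F = S · (grow CZK)/(grow THB) = 0.6204 × 1.0044489/1.0282425 = 0.6060439 CZK per THB.
Quoted the other way: 1/0.6060439 = 1.6500 THB per CZK.

1.6500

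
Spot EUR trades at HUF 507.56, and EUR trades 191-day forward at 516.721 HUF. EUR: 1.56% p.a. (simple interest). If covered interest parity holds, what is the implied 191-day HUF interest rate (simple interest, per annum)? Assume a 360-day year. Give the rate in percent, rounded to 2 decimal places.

T = 191/360 years.
CIP gives F = S · g_HUF/g_EUR, so g_HUF/g_EUR = 516.721/507.56 = 1.0180491.
EUR growth factor: 1 + 0.0156×191/360 = 1.0082767.
That pins the HUF growth at 1.0264752.
r = (1.0264752 − 1)/(191/360) = 0.049901 → 4.99%.

4.99%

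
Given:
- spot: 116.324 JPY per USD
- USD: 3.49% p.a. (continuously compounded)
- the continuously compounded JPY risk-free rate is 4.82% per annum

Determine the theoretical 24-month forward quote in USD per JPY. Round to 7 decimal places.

0.0083710

T = 2 years.
JPY accumulates by e^(0.0482×2) = 1.1011995.
USD growth factor: e^(0.0349×2) = 1.0722937.
CIP: F = S · (grow JPY)/(grow USD) = 116.324 × 1.1011995/1.0722937 = 119.4597 JPY per USD.
Invert for USD per JPY: 1 / 119.4597 = 0.0083710.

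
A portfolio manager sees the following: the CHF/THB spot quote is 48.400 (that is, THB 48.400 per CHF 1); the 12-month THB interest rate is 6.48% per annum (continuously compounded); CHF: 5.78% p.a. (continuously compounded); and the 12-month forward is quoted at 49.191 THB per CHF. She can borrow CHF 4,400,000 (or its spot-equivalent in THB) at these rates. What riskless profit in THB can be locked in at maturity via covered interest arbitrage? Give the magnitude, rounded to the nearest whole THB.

T = 1 year.
Invest the CHF and cover forward: 4,400,000 × 1.0595030739 × 49.191 = THB 229,319,269.12.
Convert at spot and invest in THB: 4,400,000 × 48.400 × 1.06694561392 = THB 227,216,737.94.
The quoted forward overvalues CHF, so borrow THB, buy CHF at spot, deposit the CHF at 5.78%, and sell the proceeds forward at 49.191.
The gap between the two covered legs is THB 2,102,531.

THB 2,102,531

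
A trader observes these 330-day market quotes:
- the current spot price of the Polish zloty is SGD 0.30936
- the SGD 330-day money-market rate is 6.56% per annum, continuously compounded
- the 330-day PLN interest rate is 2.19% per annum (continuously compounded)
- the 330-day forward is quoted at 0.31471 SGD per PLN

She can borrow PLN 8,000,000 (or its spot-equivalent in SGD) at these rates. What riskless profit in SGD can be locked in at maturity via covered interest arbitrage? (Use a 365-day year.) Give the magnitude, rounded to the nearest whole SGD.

SGD 58,077

T = 330/365 years.
Route A — deposit PLN, sell forward: 8,000,000 × 1.01999732 × 0.31471 = SGD 2,568,026.85.
Route B — convert at spot, deposit SGD: 8,000,000 × 0.30936 × 1.061103696 = SGD 2,626,104.32.
The quoted forward undervalues PLN, so borrow PLN, convert to SGD at spot, deposit the SGD at 6.56%, and buy PLN forward at 0.31471 to cover the loan.
Profit = 2,626,104.32 − 2,568,026.85 = SGD 58,077.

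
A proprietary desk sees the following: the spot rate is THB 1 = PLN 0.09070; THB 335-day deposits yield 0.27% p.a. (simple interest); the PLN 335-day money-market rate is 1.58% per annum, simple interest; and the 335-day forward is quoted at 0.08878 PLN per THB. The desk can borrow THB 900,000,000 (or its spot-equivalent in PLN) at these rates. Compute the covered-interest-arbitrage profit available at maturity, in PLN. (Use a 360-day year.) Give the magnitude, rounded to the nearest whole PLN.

T = 335/360 years.
Route A — deposit THB, sell forward: 900,000,000 × 1.0025125 × 0.08878 = PLN 80,102,753.78.
Route B — convert at spot, deposit PLN: 900,000,000 × 0.09070 × 1.0147027778 = PLN 82,830,187.75.
The quoted forward undervalues THB, so borrow THB, convert to PLN at spot, deposit the PLN at 1.58%, and buy THB forward at 0.08878 to cover the loan.
Profit = 82,830,187.75 − 80,102,753.78 = PLN 2,727,434.

PLN 2,727,434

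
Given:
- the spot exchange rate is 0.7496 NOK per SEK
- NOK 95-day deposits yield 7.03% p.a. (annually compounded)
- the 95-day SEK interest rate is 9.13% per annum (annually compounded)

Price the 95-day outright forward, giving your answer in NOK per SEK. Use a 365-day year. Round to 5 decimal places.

0.74582

T = 95/365 years.
Growth of 1 NOK over T: (1 + 0.0703)^(95/365) = 1.017840.
Growth of 1 SEK over T: (1 + 0.0913)^(95/365) = 1.0230006.
CIP: F = S · (grow NOK)/(grow SEK) = 0.7496 × 1.017840/1.0230006 = 0.7458186 NOK per SEK.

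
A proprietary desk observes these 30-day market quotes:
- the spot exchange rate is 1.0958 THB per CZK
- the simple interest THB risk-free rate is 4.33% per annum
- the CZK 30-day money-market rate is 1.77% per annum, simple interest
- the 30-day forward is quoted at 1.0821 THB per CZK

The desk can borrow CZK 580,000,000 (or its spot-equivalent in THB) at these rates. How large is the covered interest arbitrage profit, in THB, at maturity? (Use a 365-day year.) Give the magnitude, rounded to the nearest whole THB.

T = 30/365 years.
Route A — deposit CZK, sell forward: 580,000,000 × 1.00145479452 × 1.0821 = THB 628,531,055.23.
Route B — convert at spot, deposit THB: 580,000,000 × 1.0958 × 1.00355890411 = THB 637,825,911.33.
The quoted forward undervalues CZK, so borrow CZK, convert to THB at spot, deposit the THB at 4.33%, and buy CZK forward at 1.0821 to cover the loan.
Profit = 637,825,911.33 − 628,531,055.23 = THB 9,294,856.

THB 9,294,856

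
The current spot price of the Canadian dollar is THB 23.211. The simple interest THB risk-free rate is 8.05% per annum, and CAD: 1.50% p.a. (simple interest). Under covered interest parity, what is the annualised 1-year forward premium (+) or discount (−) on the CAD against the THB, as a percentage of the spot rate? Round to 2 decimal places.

T = 1 year.
CIP forward (THB per CAD) = 23.211 × 1.080500/1.015000 = 24.708853.
Annualised premium = (F − S)/S × (1/T) = (24.708853 − 23.211)/23.211 ÷ 1 = 6.45%.

+6.45%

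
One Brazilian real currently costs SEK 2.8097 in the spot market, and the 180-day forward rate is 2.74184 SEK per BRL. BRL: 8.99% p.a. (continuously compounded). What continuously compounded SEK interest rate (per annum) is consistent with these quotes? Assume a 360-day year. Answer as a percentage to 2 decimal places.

4.10%

T = 180/360 years.
F/S = 2.74184/2.8097 = 0.9758480 = (growth of SEK) / (growth of BRL).
BRL growth factor: e^(0.0899×180/360) = 1.0459756.
Hence g_SEK = 1.0207132.
r = ln(1.0207132)/(180/360) = 0.041003 → 4.10%.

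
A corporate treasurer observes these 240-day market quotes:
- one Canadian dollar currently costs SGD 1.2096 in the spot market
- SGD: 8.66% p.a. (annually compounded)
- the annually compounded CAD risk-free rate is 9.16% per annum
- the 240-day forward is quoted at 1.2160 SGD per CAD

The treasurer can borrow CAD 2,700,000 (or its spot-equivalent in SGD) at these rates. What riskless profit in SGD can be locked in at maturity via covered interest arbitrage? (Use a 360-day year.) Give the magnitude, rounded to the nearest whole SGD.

T = 240/360 years.
Invest the CAD and cover forward: 2,700,000 × 1.060170425 × 1.2160 = SGD 3,480,751.54.
Convert at spot and invest in SGD: 2,700,000 × 1.2096 × 1.056930589 = SGD 3,451,850.75.
The quoted forward overvalues CAD, so borrow SGD, buy CAD at spot, deposit the CAD at 9.16%, and sell the proceeds forward at 1.2160.
Arbitrage profit = |3,480,751.54 − 3,451,850.75| = SGD 28,901.

SGD 28,901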